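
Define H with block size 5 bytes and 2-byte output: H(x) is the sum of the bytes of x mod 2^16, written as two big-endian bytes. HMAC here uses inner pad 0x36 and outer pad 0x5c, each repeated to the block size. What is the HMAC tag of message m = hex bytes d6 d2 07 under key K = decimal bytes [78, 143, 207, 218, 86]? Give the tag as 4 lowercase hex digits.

Key decimal bytes [78, 143, 207, 218, 86] = 4e 8f cf da 56 is exactly B = 5 bytes: K' = 4e 8f cf da 56.
K' ⊕ ipad = 78 b9 f9 ec 60.  K' ⊕ opad = 12 d3 93 86 0a.
Inner input = (K'⊕ipad) ∥ m = 78 b9 f9 ec 60 ∥ d6 d2 07.
Inner hash: sum = 120+185+249+236+96+214+210+7 = 1317 → 05 25.
Outer input = (K'⊕opad) ∥ inner = 12 d3 93 86 0a ∥ 05 25.
Outer hash (tag): sum = 18+211+147+134+10+5+37 = 562 → 02 32.

0232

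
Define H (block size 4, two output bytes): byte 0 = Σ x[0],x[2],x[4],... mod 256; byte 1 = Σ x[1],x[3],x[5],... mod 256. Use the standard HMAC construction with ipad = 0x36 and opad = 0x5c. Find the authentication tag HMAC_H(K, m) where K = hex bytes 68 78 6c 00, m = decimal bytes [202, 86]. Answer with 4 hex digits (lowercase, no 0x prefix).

e65a

Key hex bytes 68 78 6c 00 is exactly B = 4 bytes: K' = 68 78 6c 00.
K' ⊕ ipad = 5e 4e 5a 36.  K' ⊕ opad = 34 24 30 5c.
Inner input = (K'⊕ipad) ∥ m = 5e 4e 5a 36 ∥ ca 56.
Inner hash: even-index sum = 386 mod 256 = 130; odd-index sum = 218 mod 256 = 218 → 82 da.
Outer input = (K'⊕opad) ∥ inner = 34 24 30 5c ∥ 82 da.
Outer hash (tag): even-index sum = 230 mod 256 = 230; odd-index sum = 346 mod 256 = 90 → e6 5a.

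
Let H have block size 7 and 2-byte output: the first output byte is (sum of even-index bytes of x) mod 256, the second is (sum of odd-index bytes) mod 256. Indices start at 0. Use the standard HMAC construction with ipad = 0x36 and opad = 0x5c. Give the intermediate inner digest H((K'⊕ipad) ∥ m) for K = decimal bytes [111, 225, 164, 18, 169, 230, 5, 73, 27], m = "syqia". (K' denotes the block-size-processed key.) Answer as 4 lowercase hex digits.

6ec5

Key decimal bytes [111, 225, 164, 18, 169, 230, 5, 73, 27] = 6f e1 a4 12 a9 e6 05 49 1b is 9 bytes > B = 7, so hash it first: H(key) = dc 22, then zero-pad to 7 bytes: K' = dc 22 00 00 00 00 00.
K' ⊕ ipad = ea 14 36 36 36 36 36.
Inner input = ea 14 36 36 36 36 36 ∥ 73 79 71 69 61.
Inner hash: even-index sum = 622 mod 256 = 110; odd-index sum = 453 mod 256 = 197 → 6e c5.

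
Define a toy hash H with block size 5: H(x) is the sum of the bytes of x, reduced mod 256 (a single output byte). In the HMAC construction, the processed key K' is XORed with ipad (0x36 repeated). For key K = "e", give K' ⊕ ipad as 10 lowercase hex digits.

Key "e" = 65 is 1 byte ≤ B = 5; zero-pad to 5 bytes: K' = 65 00 00 00 00.
XOR each byte with 0x36: 65⊕36=53, 00⊕36=36, 00⊕36=36, 00⊕36=36, 00⊕36=36.

5336363636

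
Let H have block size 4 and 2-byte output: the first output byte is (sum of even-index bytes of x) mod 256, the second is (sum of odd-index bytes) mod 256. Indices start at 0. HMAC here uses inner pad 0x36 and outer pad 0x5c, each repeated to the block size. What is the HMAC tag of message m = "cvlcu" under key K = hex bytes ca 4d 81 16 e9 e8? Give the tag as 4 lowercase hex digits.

40ff

Key hex bytes ca 4d 81 16 e9 e8 is 6 bytes > B = 4, so hash it first: H(key) = 34 4b, then zero-pad to 4 bytes: K' = 34 4b 00 00.
K' ⊕ ipad = 02 7d 36 36.  K' ⊕ opad = 68 17 5c 5c.
Inner input = (K'⊕ipad) ∥ m = 02 7d 36 36 ∥ 63 76 6c 63 75.
Inner hash: even-index sum = 380 mod 256 = 124; odd-index sum = 396 mod 256 = 140 → 7c 8c.
Outer input = (K'⊕opad) ∥ inner = 68 17 5c 5c ∥ 7c 8c.
Outer hash (tag): even-index sum = 320 mod 256 = 64; odd-index sum = 255 mod 256 = 255 → 40 ff.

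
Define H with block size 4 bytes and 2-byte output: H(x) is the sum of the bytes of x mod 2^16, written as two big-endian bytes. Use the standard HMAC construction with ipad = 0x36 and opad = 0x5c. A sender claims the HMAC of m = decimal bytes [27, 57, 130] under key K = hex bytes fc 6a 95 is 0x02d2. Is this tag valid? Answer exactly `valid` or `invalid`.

Key hex bytes fc 6a 95 is 3 bytes ≤ B = 4; zero-pad to 4 bytes: K' = fc 6a 95 00.
K' ⊕ ipad = ca 5c a3 36; K' ⊕ opad = a0 36 c9 5c.
Inner hash: sum = 202+92+163+54+27+57+130 = 725 → 02 d5.
Outer hash (recomputed tag): sum = 160+54+201+92+2+213 = 722 → 02 d2.
Recomputed tag = 02d2; claimed = 02d2 → match.

valid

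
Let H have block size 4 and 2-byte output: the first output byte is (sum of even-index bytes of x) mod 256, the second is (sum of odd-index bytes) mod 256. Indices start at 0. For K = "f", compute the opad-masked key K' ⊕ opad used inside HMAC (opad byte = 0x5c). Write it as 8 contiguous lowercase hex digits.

Key "f" = 66 is 1 byte ≤ B = 4; zero-pad to 4 bytes: K' = 66 00 00 00.
XOR each byte with 0x5c: 66⊕5c=3a, 00⊕5c=5c, 00⊕5c=5c, 00⊕5c=5c.

3a5c5c5c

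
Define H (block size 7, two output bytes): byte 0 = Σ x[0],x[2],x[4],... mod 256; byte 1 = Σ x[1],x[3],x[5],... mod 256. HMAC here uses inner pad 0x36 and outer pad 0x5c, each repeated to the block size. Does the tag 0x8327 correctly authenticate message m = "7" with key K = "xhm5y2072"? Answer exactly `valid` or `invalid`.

Key "xhm5y2072" = 78 68 6d 35 79 32 30 37 32 is 9 bytes > B = 7, so hash it first: H(key) = c0 06, then zero-pad to 7 bytes: K' = c0 06 00 00 00 00 00.
K' ⊕ ipad = f6 30 36 36 36 36 36; K' ⊕ opad = 9c 5a 5c 5c 5c 5c 5c.
Inner hash: even-index sum = 408 mod 256 = 152; odd-index sum = 211 mod 256 = 211 → 98 d3.
Outer hash (recomputed tag): even-index sum = 643 mod 256 = 131; odd-index sum = 426 mod 256 = 170 → 83 aa.
Recomputed tag = 83aa; claimed = 8327 → mismatch.

invalid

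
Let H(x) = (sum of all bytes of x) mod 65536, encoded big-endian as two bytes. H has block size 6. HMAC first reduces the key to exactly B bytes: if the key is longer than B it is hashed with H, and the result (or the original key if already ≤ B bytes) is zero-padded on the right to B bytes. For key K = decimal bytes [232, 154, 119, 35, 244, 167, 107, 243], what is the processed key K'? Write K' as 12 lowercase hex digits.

|K| = 8 > B = 6, so first hash the key.
H(K): sum = 232+154+119+35+244+167+107+243 = 1301 → 05 15.
Zero-pad H(K) = 05 15 to 6 bytes: K' = 05 15 00 00 00 00.

051500000000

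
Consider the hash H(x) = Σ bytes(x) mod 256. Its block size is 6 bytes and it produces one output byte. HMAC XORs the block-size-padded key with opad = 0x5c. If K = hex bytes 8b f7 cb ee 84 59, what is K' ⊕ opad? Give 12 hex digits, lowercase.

Key hex bytes 8b f7 cb ee 84 59 is exactly B = 6 bytes: K' = 8b f7 cb ee 84 59.
XOR each byte with 0x5c: 8b⊕5c=d7, f7⊕5c=ab, cb⊕5c=97, ee⊕5c=b2, 84⊕5c=d8, 59⊕5c=05.

d7ab97b2d805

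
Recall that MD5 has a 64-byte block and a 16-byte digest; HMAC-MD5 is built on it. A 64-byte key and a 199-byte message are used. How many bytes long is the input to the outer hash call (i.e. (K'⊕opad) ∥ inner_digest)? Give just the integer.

80

Key is 64 ≤ 64 bytes, zero-padded: |K'| = 64.
Outer input = (K'⊕opad) ∥ H(inner) → 64 + 16 = 80 bytes.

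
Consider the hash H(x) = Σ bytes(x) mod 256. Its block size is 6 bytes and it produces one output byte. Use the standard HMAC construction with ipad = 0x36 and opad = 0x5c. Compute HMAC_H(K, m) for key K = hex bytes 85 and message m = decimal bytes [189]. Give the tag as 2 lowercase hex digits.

23

Key hex bytes 85 is 1 byte ≤ B = 6; zero-pad to 6 bytes: K' = 85 00 00 00 00 00.
K' ⊕ ipad = b3 36 36 36 36 36.  K' ⊕ opad = d9 5c 5c 5c 5c 5c.
Inner input = (K'⊕ipad) ∥ m = b3 36 36 36 36 36 ∥ bd.
Inner hash: sum = 179+54+54+54+54+54+189 = 638; mod 256 = 126 → 7e.
Outer input = (K'⊕opad) ∥ inner = d9 5c 5c 5c 5c 5c ∥ 7e.
Outer hash (tag): sum = 217+92+92+92+92+92+126 = 803; mod 256 = 35 → 23.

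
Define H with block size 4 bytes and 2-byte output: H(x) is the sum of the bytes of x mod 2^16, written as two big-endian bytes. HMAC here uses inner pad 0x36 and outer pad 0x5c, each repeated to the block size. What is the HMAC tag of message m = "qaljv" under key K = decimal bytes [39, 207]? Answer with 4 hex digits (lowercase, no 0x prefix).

025d

Key decimal bytes [39, 207] = 27 cf is 2 bytes ≤ B = 4; zero-pad to 4 bytes: K' = 27 cf 00 00.
K' ⊕ ipad = 11 f9 36 36.  K' ⊕ opad = 7b 93 5c 5c.
Inner input = (K'⊕ipad) ∥ m = 11 f9 36 36 ∥ 71 61 6c 6a 76.
Inner hash: sum = 17+249+54+54+113+97+108+106+118 = 916 → 03 94.
Outer input = (K'⊕opad) ∥ inner = 7b 93 5c 5c ∥ 03 94.
Outer hash (tag): sum = 123+147+92+92+3+148 = 605 → 02 5d.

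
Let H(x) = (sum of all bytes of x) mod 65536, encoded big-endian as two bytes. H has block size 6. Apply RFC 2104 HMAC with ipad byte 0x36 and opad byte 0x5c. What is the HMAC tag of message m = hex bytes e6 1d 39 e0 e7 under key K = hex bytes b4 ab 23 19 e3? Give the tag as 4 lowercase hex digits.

Key hex bytes b4 ab 23 19 e3 is 5 bytes ≤ B = 6; zero-pad to 6 bytes: K' = b4 ab 23 19 e3 00.
K' ⊕ ipad = 82 9d 15 2f d5 36.  K' ⊕ opad = e8 f7 7f 45 bf 5c.
Inner input = (K'⊕ipad) ∥ m = 82 9d 15 2f d5 36 ∥ e6 1d 39 e0 e7.
Inner hash: sum = 130+157+21+47+213+54+230+29+57+224+231 = 1393 → 05 71.
Outer input = (K'⊕opad) ∥ inner = e8 f7 7f 45 bf 5c ∥ 05 71.
Outer hash (tag): sum = 232+247+127+69+191+92+5+113 = 1076 → 04 34.

0434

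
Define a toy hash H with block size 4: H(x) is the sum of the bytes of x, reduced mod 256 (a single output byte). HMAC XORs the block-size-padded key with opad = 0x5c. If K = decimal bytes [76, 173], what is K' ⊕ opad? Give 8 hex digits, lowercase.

Key decimal bytes [76, 173] = 4c ad is 2 bytes ≤ B = 4; zero-pad to 4 bytes: K' = 4c ad 00 00.
XOR each byte with 0x5c: 4c⊕5c=10, ad⊕5c=f1, 00⊕5c=5c, 00⊕5c=5c.

10f15c5c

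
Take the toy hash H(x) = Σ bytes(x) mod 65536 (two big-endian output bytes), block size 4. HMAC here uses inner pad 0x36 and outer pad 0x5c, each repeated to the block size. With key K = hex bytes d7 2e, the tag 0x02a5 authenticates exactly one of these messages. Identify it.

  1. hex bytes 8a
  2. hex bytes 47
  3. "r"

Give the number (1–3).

1

Key hex bytes d7 2e is 2 bytes ≤ B = 4; zero-pad to 4 bytes: K' = d7 2e 00 00.
K' ⊕ ipad = e1 18 36 36; K' ⊕ opad = 8b 72 5c 5c.
m1: inner = H(e1 18 36 36 8a) = 01 ef; tag = H(8b 72 5c 5c 01 ef) = 02a5 ← matches
m2: inner = H(e1 18 36 36 47) = 01 ac; tag = H(8b 72 5c 5c 01 ac) = 0262
m3: inner = H(e1 18 36 36 72) = 01 d7; tag = H(8b 72 5c 5c 01 d7) = 028d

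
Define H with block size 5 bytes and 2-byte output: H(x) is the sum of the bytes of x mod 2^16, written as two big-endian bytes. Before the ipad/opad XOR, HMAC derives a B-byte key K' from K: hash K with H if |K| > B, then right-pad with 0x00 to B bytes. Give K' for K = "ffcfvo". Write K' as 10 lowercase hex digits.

027a000000

|K| = 6 > B = 5, so first hash the key.
H(K): sum = 102+102+99+102+118+111 = 634 → 02 7a.
Zero-pad H(K) = 02 7a to 5 bytes: K' = 02 7a 00 00 00.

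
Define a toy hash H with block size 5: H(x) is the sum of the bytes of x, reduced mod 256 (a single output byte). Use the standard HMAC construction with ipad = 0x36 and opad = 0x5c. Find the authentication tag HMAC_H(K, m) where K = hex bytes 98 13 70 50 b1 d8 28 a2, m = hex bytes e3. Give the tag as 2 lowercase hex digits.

Key hex bytes 98 13 70 50 b1 d8 28 a2 is 8 bytes > B = 5, so hash it first: H(key) = be, then zero-pad to 5 bytes: K' = be 00 00 00 00.
K' ⊕ ipad = 88 36 36 36 36.  K' ⊕ opad = e2 5c 5c 5c 5c.
Inner input = (K'⊕ipad) ∥ m = 88 36 36 36 36 ∥ e3.
Inner hash: sum = 136+54+54+54+54+227 = 579; mod 256 = 67 → 43.
Outer input = (K'⊕opad) ∥ inner = e2 5c 5c 5c 5c ∥ 43.
Outer hash (tag): sum = 226+92+92+92+92+67 = 661; mod 256 = 149 → 95.

95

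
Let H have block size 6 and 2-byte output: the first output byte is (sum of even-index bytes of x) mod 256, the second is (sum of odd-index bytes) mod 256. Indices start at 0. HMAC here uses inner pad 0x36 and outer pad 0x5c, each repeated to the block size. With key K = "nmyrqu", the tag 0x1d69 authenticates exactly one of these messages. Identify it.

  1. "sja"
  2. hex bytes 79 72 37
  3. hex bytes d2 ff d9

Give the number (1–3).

3

Key "nmyrqu" = 6e 6d 79 72 71 75 is exactly B = 6 bytes: K' = 6e 6d 79 72 71 75.
K' ⊕ ipad = 58 5b 4f 44 47 43; K' ⊕ opad = 32 31 25 2e 2d 29.
m1: inner = H(58 5b 4f 44 47 43 73 6a 61) = c2 4c; tag = H(32 31 25 2e 2d 29 c2 4c) = 46d4
m2: inner = H(58 5b 4f 44 47 43 79 72 37) = 9e 54; tag = H(32 31 25 2e 2d 29 9e 54) = 22dc
m3: inner = H(58 5b 4f 44 47 43 d2 ff d9) = 99 e1; tag = H(32 31 25 2e 2d 29 99 e1) = 1d69 ← matches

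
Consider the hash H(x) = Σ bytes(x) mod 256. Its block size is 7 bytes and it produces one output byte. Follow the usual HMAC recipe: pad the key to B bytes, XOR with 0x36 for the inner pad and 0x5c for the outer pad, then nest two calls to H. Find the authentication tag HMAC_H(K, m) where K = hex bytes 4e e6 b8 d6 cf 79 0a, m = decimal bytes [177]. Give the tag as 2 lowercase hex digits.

Key hex bytes 4e e6 b8 d6 cf 79 0a is exactly B = 7 bytes: K' = 4e e6 b8 d6 cf 79 0a.
K' ⊕ ipad = 78 d0 8e e0 f9 4f 3c.  K' ⊕ opad = 12 ba e4 8a 93 25 56.
Inner input = (K'⊕ipad) ∥ m = 78 d0 8e e0 f9 4f 3c ∥ b1.
Inner hash: sum = 120+208+142+224+249+79+60+177 = 1259; mod 256 = 235 → eb.
Outer input = (K'⊕opad) ∥ inner = 12 ba e4 8a 93 25 56 ∥ eb.
Outer hash (tag): sum = 18+186+228+138+147+37+86+235 = 1075; mod 256 = 51 → 33.

33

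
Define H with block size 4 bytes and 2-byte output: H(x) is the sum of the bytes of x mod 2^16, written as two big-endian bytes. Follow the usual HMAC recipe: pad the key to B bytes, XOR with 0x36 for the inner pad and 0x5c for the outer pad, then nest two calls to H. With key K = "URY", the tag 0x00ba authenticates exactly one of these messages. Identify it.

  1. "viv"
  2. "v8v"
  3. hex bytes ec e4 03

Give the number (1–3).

3

Key "URY" = 55 52 59 is 3 bytes ≤ B = 4; zero-pad to 4 bytes: K' = 55 52 59 00.
K' ⊕ ipad = 63 64 6f 36; K' ⊕ opad = 09 0e 05 5c.
m1: inner = H(63 64 6f 36 76 69 76) = 02 c1; tag = H(09 0e 05 5c 02 c1) = 013b
m2: inner = H(63 64 6f 36 76 38 76) = 02 90; tag = H(09 0e 05 5c 02 90) = 010a
m3: inner = H(63 64 6f 36 ec e4 03) = 03 3f; tag = H(09 0e 05 5c 03 3f) = 00ba ← matches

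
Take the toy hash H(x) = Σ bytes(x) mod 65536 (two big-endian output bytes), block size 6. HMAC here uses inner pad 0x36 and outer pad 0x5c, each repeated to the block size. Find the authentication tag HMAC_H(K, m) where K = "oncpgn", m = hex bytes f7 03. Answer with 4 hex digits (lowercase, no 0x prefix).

Key "oncpgn" = 6f 6e 63 70 67 6e is exactly B = 6 bytes: K' = 6f 6e 63 70 67 6e.
K' ⊕ ipad = 59 58 55 46 51 58.  K' ⊕ opad = 33 32 3f 2c 3b 32.
Inner input = (K'⊕ipad) ∥ m = 59 58 55 46 51 58 ∥ f7 03.
Inner hash: sum = 89+88+85+70+81+88+247+3 = 751 → 02 ef.
Outer input = (K'⊕opad) ∥ inner = 33 32 3f 2c 3b 32 ∥ 02 ef.
Outer hash (tag): sum = 51+50+63+44+59+50+2+239 = 558 → 02 2e.

022e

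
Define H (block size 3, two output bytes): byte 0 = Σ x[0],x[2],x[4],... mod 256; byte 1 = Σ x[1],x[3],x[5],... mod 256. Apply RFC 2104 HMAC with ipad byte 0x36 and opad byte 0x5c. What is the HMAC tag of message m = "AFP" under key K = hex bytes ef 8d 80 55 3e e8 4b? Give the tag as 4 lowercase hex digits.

8de0

Key hex bytes ef 8d 80 55 3e e8 4b is 7 bytes > B = 3, so hash it first: H(key) = f8 ca, then zero-pad to 3 bytes: K' = f8 ca 00.
K' ⊕ ipad = ce fc 36.  K' ⊕ opad = a4 96 5c.
Inner input = (K'⊕ipad) ∥ m = ce fc 36 ∥ 41 46 50.
Inner hash: even-index sum = 330 mod 256 = 74; odd-index sum = 397 mod 256 = 141 → 4a 8d.
Outer input = (K'⊕opad) ∥ inner = a4 96 5c ∥ 4a 8d.
Outer hash (tag): even-index sum = 397 mod 256 = 141; odd-index sum = 224 mod 256 = 224 → 8d e0.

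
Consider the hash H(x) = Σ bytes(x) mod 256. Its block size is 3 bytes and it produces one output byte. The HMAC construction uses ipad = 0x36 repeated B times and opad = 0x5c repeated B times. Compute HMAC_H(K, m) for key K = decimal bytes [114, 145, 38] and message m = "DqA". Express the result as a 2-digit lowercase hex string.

Key decimal bytes [114, 145, 38] = 72 91 26 is exactly B = 3 bytes: K' = 72 91 26.
K' ⊕ ipad = 44 a7 10.  K' ⊕ opad = 2e cd 7a.
Inner input = (K'⊕ipad) ∥ m = 44 a7 10 ∥ 44 71 41.
Inner hash: sum = 68+167+16+68+113+65 = 497; mod 256 = 241 → f1.
Outer input = (K'⊕opad) ∥ inner = 2e cd 7a ∥ f1.
Outer hash (tag): sum = 46+205+122+241 = 614; mod 256 = 102 → 66.

66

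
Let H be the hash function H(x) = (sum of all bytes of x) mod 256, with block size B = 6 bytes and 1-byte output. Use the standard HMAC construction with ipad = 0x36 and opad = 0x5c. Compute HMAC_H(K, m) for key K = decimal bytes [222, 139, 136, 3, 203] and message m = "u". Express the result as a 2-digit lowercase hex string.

bf

Key decimal bytes [222, 139, 136, 3, 203] = de 8b 88 03 cb is 5 bytes ≤ B = 6; zero-pad to 6 bytes: K' = de 8b 88 03 cb 00.
K' ⊕ ipad = e8 bd be 35 fd 36.  K' ⊕ opad = 82 d7 d4 5f 97 5c.
Inner input = (K'⊕ipad) ∥ m = e8 bd be 35 fd 36 ∥ 75.
Inner hash: sum = 232+189+190+53+253+54+117 = 1088; mod 256 = 64 → 40.
Outer input = (K'⊕opad) ∥ inner = 82 d7 d4 5f 97 5c ∥ 40.
Outer hash (tag): sum = 130+215+212+95+151+92+64 = 959; mod 256 = 191 → bf.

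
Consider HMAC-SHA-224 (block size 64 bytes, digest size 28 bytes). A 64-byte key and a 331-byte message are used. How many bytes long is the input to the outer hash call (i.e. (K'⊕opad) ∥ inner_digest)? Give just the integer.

Key is 64 ≤ 64 bytes, zero-padded: |K'| = 64.
Outer input = (K'⊕opad) ∥ H(inner) → 64 + 28 = 92 bytes.

92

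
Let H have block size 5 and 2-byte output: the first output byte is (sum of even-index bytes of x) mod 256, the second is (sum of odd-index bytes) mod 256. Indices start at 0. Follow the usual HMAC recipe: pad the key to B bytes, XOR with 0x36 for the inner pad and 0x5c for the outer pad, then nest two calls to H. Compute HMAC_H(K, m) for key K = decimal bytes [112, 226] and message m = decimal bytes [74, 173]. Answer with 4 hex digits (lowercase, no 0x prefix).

Key decimal bytes [112, 226] = 70 e2 is 2 bytes ≤ B = 5; zero-pad to 5 bytes: K' = 70 e2 00 00 00.
K' ⊕ ipad = 46 d4 36 36 36.  K' ⊕ opad = 2c be 5c 5c 5c.
Inner input = (K'⊕ipad) ∥ m = 46 d4 36 36 36 ∥ 4a ad.
Inner hash: even-index sum = 351 mod 256 = 95; odd-index sum = 340 mod 256 = 84 → 5f 54.
Outer input = (K'⊕opad) ∥ inner = 2c be 5c 5c 5c ∥ 5f 54.
Outer hash (tag): even-index sum = 312 mod 256 = 56; odd-index sum = 377 mod 256 = 121 → 38 79.

3879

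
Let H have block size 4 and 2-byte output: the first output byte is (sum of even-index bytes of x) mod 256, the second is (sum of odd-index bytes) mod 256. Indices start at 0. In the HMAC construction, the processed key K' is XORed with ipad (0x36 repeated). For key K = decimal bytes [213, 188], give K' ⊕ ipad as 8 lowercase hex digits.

Key decimal bytes [213, 188] = d5 bc is 2 bytes ≤ B = 4; zero-pad to 4 bytes: K' = d5 bc 00 00.
XOR each byte with 0x36: d5⊕36=e3, bc⊕36=8a, 00⊕36=36, 00⊕36=36.

e38a3636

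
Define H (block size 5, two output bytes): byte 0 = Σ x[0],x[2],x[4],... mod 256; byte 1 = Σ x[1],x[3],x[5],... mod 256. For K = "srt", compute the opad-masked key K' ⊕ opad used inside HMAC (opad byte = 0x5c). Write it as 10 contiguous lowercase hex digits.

2f2e285c5c

Key "srt" = 73 72 74 is 3 bytes ≤ B = 5; zero-pad to 5 bytes: K' = 73 72 74 00 00.
XOR each byte with 0x5c: 73⊕5c=2f, 72⊕5c=2e, 74⊕5c=28, 00⊕5c=5c, 00⊕5c=5c.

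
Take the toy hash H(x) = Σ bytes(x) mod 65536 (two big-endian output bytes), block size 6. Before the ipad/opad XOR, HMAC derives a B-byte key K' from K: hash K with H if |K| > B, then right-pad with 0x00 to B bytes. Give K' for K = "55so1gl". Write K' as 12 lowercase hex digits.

|K| = 7 > B = 6, so first hash the key.
H(K): sum = 53+53+115+111+49+103+108 = 592 → 02 50.
Zero-pad H(K) = 02 50 to 6 bytes: K' = 02 50 00 00 00 00.

025000000000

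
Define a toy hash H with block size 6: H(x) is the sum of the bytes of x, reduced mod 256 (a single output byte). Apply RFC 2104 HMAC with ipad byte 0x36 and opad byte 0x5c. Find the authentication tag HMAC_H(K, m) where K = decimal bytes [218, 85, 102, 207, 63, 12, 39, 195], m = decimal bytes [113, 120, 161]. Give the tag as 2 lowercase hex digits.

Key decimal bytes [218, 85, 102, 207, 63, 12, 39, 195] = da 55 66 cf 3f 0c 27 c3 is 8 bytes > B = 6, so hash it first: H(key) = 99, then zero-pad to 6 bytes: K' = 99 00 00 00 00 00.
K' ⊕ ipad = af 36 36 36 36 36.  K' ⊕ opad = c5 5c 5c 5c 5c 5c.
Inner input = (K'⊕ipad) ∥ m = af 36 36 36 36 36 ∥ 71 78 a1.
Inner hash: sum = 175+54+54+54+54+54+113+120+161 = 839; mod 256 = 71 → 47.
Outer input = (K'⊕opad) ∥ inner = c5 5c 5c 5c 5c 5c ∥ 47.
Outer hash (tag): sum = 197+92+92+92+92+92+71 = 728; mod 256 = 216 → d8.

d8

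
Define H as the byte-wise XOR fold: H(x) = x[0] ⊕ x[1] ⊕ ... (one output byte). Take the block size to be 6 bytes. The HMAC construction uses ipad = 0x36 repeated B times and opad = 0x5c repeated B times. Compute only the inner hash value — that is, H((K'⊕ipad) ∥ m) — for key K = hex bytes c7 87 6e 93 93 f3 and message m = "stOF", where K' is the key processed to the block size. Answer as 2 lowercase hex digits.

d3

Key hex bytes c7 87 6e 93 93 f3 is exactly B = 6 bytes: K' = c7 87 6e 93 93 f3.
K' ⊕ ipad = f1 b1 58 a5 a5 c5.
Inner input = f1 b1 58 a5 a5 c5 ∥ 73 74 4f 46.
Inner hash: XOR f1⊕b1⊕58⊕a5⊕a5⊕c5⊕73⊕74⊕4f⊕46 = d3.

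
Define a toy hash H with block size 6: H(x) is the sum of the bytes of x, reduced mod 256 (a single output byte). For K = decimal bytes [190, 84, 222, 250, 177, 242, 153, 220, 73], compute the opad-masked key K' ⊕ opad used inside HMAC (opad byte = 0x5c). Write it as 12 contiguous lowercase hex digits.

Key decimal bytes [190, 84, 222, 250, 177, 242, 153, 220, 73] = be 54 de fa b1 f2 99 dc 49 is 9 bytes > B = 6, so hash it first: H(key) = 4b, then zero-pad to 6 bytes: K' = 4b 00 00 00 00 00.
XOR each byte with 0x5c: 4b⊕5c=17, 00⊕5c=5c, 00⊕5c=5c, 00⊕5c=5c, 00⊕5c=5c, 00⊕5c=5c.

175c5c5c5c5c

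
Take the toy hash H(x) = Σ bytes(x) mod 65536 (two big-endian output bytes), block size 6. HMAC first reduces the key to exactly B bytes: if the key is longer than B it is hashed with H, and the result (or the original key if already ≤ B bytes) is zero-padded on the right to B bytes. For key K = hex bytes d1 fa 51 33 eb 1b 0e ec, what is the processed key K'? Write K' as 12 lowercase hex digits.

|K| = 8 > B = 6, so first hash the key.
H(K): sum = 209+250+81+51+235+27+14+236 = 1103 → 04 4f.
Zero-pad H(K) = 04 4f to 6 bytes: K' = 04 4f 00 00 00 00.

044f00000000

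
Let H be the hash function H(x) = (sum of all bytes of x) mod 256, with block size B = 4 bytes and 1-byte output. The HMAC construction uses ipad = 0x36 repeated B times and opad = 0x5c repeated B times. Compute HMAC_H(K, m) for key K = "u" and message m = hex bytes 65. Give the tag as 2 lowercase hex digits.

Key "u" = 75 is 1 byte ≤ B = 4; zero-pad to 4 bytes: K' = 75 00 00 00.
K' ⊕ ipad = 43 36 36 36.  K' ⊕ opad = 29 5c 5c 5c.
Inner input = (K'⊕ipad) ∥ m = 43 36 36 36 ∥ 65.
Inner hash: sum = 67+54+54+54+101 = 330; mod 256 = 74 → 4a.
Outer input = (K'⊕opad) ∥ inner = 29 5c 5c 5c ∥ 4a.
Outer hash (tag): sum = 41+92+92+92+74 = 391; mod 256 = 135 → 87.

87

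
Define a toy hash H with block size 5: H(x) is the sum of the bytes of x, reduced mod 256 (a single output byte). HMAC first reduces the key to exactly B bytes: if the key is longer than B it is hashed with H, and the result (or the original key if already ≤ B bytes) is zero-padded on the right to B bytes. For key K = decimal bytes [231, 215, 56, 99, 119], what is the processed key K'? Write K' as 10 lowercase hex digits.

e7d7386377

Key decimal bytes [231, 215, 56, 99, 119] = e7 d7 38 63 77 is exactly B = 5 bytes: K' = e7 d7 38 63 77.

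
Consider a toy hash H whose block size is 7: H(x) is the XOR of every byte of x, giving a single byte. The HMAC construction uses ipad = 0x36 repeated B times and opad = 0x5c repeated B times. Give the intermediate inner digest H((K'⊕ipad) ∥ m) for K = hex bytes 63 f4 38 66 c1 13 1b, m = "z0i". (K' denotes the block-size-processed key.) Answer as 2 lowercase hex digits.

Key hex bytes 63 f4 38 66 c1 13 1b is exactly B = 7 bytes: K' = 63 f4 38 66 c1 13 1b.
K' ⊕ ipad = 55 c2 0e 50 f7 25 2d.
Inner input = 55 c2 0e 50 f7 25 2d ∥ 7a 30 69.
Inner hash: XOR 55⊕c2⊕0e⊕50⊕f7⊕25⊕2d⊕7a⊕30⊕69 = 15.

15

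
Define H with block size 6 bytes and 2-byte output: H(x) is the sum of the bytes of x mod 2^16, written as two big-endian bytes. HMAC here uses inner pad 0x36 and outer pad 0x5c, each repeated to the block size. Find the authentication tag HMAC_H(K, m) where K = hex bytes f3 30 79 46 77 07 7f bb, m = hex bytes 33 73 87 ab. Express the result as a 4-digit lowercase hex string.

Key hex bytes f3 30 79 46 77 07 7f bb is 8 bytes > B = 6, so hash it first: H(key) = 03 9a, then zero-pad to 6 bytes: K' = 03 9a 00 00 00 00.
K' ⊕ ipad = 35 ac 36 36 36 36.  K' ⊕ opad = 5f c6 5c 5c 5c 5c.
Inner input = (K'⊕ipad) ∥ m = 35 ac 36 36 36 36 ∥ 33 73 87 ab.
Inner hash: sum = 53+172+54+54+54+54+51+115+135+171 = 913 → 03 91.
Outer input = (K'⊕opad) ∥ inner = 5f c6 5c 5c 5c 5c ∥ 03 91.
Outer hash (tag): sum = 95+198+92+92+92+92+3+145 = 809 → 03 29.

0329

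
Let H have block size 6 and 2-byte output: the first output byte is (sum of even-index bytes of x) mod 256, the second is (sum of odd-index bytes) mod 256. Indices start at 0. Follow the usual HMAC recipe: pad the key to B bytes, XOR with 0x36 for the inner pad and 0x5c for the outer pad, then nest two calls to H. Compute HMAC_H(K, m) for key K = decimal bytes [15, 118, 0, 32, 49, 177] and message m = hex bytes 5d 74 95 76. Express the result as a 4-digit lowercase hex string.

Key decimal bytes [15, 118, 0, 32, 49, 177] = 0f 76 00 20 31 b1 is exactly B = 6 bytes: K' = 0f 76 00 20 31 b1.
K' ⊕ ipad = 39 40 36 16 07 87.  K' ⊕ opad = 53 2a 5c 7c 6d ed.
Inner input = (K'⊕ipad) ∥ m = 39 40 36 16 07 87 ∥ 5d 74 95 76.
Inner hash: even-index sum = 360 mod 256 = 104; odd-index sum = 455 mod 256 = 199 → 68 c7.
Outer input = (K'⊕opad) ∥ inner = 53 2a 5c 7c 6d ed ∥ 68 c7.
Outer hash (tag): even-index sum = 388 mod 256 = 132; odd-index sum = 602 mod 256 = 90 → 84 5a.

845a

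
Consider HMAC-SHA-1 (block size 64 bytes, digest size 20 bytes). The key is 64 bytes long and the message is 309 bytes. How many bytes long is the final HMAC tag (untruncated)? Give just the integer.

The tag is one SHA-1 digest: 20 bytes.

20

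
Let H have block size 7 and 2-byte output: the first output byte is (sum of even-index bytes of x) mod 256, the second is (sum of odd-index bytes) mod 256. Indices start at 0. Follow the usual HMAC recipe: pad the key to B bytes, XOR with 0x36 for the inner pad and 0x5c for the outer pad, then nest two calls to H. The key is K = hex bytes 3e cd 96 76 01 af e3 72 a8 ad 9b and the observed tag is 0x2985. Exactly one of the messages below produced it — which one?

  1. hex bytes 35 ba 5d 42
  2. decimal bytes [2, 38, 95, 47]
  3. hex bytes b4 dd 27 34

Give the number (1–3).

3

Key hex bytes 3e cd 96 76 01 af e3 72 a8 ad 9b is 11 bytes > B = 7, so hash it first: H(key) = fb 11, then zero-pad to 7 bytes: K' = fb 11 00 00 00 00 00.
K' ⊕ ipad = cd 27 36 36 36 36 36; K' ⊕ opad = a7 4d 5c 5c 5c 5c 5c.
m1: inner = H(cd 27 36 36 36 36 36 35 ba 5d 42) = 6b 25; tag = H(a7 4d 5c 5c 5c 5c 5c 6b 25) = e070
m2: inner = H(cd 27 36 36 36 36 36 02 26 5f 2f) = c4 f4; tag = H(a7 4d 5c 5c 5c 5c 5c c4 f4) = afc9
m3: inner = H(cd 27 36 36 36 36 36 b4 dd 27 34) = 80 6e; tag = H(a7 4d 5c 5c 5c 5c 5c 80 6e) = 2985 ← matches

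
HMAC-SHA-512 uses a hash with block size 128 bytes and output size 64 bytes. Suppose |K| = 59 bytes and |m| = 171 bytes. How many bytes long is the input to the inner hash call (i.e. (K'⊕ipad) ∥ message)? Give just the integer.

299

Key is 59 ≤ 128 bytes, zero-padded: |K'| = 128.
Inner input = (K'⊕ipad) ∥ m → 128 + 171 = 299 bytes.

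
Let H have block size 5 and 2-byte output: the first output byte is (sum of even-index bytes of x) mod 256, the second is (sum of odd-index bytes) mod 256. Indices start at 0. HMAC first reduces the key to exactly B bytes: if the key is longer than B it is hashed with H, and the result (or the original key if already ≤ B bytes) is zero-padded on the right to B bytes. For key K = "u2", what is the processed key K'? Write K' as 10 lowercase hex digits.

7532000000

Key "u2" = 75 32 is 2 bytes ≤ B = 5; zero-pad to 5 bytes: K' = 75 32 00 00 00.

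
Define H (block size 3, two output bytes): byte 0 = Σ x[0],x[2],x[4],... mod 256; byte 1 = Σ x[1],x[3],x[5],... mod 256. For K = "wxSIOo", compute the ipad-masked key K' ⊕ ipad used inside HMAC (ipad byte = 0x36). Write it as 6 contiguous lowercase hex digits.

2f0636

Key "wxSIOo" = 77 78 53 49 4f 6f is 6 bytes > B = 3, so hash it first: H(key) = 19 30, then zero-pad to 3 bytes: K' = 19 30 00.
XOR each byte with 0x36: 19⊕36=2f, 30⊕36=06, 00⊕36=36.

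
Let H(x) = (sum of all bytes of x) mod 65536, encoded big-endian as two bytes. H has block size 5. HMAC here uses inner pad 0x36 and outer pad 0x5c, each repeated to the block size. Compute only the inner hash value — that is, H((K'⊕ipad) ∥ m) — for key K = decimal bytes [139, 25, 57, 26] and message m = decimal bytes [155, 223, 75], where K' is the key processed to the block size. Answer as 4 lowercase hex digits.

0322

Key decimal bytes [139, 25, 57, 26] = 8b 19 39 1a is 4 bytes ≤ B = 5; zero-pad to 5 bytes: K' = 8b 19 39 1a 00.
K' ⊕ ipad = bd 2f 0f 2c 36.
Inner input = bd 2f 0f 2c 36 ∥ 9b df 4b.
Inner hash: sum = 189+47+15+44+54+155+223+75 = 802 → 03 22.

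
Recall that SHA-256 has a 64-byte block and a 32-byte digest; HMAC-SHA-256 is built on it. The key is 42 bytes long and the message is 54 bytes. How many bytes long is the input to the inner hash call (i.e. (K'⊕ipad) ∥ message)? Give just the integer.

118

Key is 42 ≤ 64 bytes, zero-padded: |K'| = 64.
Inner input = (K'⊕ipad) ∥ m → 64 + 54 = 118 bytes.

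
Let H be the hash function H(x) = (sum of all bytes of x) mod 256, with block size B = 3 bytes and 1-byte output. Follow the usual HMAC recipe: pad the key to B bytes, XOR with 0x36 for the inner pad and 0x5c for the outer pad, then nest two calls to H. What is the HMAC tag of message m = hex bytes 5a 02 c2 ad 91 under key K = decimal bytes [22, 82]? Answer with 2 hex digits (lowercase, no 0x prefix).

Key decimal bytes [22, 82] = 16 52 is 2 bytes ≤ B = 3; zero-pad to 3 bytes: K' = 16 52 00.
K' ⊕ ipad = 20 64 36.  K' ⊕ opad = 4a 0e 5c.
Inner input = (K'⊕ipad) ∥ m = 20 64 36 ∥ 5a 02 c2 ad 91.
Inner hash: sum = 32+100+54+90+2+194+173+145 = 790; mod 256 = 22 → 16.
Outer input = (K'⊕opad) ∥ inner = 4a 0e 5c ∥ 16.
Outer hash (tag): sum = 74+14+92+22 = 202 → ca.

ca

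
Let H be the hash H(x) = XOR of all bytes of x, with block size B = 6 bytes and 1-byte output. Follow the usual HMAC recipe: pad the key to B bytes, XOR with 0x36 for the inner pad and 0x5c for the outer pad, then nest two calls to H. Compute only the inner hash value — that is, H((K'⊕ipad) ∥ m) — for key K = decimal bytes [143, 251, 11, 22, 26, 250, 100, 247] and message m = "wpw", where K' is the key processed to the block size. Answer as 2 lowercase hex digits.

6a

Key decimal bytes [143, 251, 11, 22, 26, 250, 100, 247] = 8f fb 0b 16 1a fa 64 f7 is 8 bytes > B = 6, so hash it first: H(key) = 1a, then zero-pad to 6 bytes: K' = 1a 00 00 00 00 00.
K' ⊕ ipad = 2c 36 36 36 36 36.
Inner input = 2c 36 36 36 36 36 ∥ 77 70 77.
Inner hash: XOR 2c⊕36⊕36⊕36⊕36⊕36⊕77⊕70⊕77 = 6a.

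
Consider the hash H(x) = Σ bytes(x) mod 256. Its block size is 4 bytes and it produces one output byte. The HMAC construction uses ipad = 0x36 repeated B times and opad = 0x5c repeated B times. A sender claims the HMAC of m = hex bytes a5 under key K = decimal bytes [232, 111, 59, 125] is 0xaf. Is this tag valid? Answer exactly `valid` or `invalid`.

Key decimal bytes [232, 111, 59, 125] = e8 6f 3b 7d is exactly B = 4 bytes: K' = e8 6f 3b 7d.
K' ⊕ ipad = de 59 0d 4b; K' ⊕ opad = b4 33 67 21.
Inner hash: sum = 222+89+13+75+165 = 564; mod 256 = 52 → 34.
Outer hash (recomputed tag): sum = 180+51+103+33+52 = 419; mod 256 = 163 → a3.
Recomputed tag = a3; claimed = af → mismatch.

invalid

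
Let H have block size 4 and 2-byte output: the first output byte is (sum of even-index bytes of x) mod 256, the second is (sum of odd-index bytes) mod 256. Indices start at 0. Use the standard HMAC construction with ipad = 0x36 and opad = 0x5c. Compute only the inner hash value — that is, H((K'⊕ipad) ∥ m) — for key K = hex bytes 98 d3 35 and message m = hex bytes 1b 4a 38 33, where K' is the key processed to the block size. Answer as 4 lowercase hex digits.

0498

Key hex bytes 98 d3 35 is 3 bytes ≤ B = 4; zero-pad to 4 bytes: K' = 98 d3 35 00.
K' ⊕ ipad = ae e5 03 36.
Inner input = ae e5 03 36 ∥ 1b 4a 38 33.
Inner hash: even-index sum = 260 mod 256 = 4; odd-index sum = 408 mod 256 = 152 → 04 98.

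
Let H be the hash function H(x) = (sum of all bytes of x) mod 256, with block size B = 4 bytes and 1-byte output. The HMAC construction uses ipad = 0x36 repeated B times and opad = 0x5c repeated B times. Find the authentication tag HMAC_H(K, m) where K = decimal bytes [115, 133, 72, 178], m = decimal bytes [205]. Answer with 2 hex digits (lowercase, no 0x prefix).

Key decimal bytes [115, 133, 72, 178] = 73 85 48 b2 is exactly B = 4 bytes: K' = 73 85 48 b2.
K' ⊕ ipad = 45 b3 7e 84.  K' ⊕ opad = 2f d9 14 ee.
Inner input = (K'⊕ipad) ∥ m = 45 b3 7e 84 ∥ cd.
Inner hash: sum = 69+179+126+132+205 = 711; mod 256 = 199 → c7.
Outer input = (K'⊕opad) ∥ inner = 2f d9 14 ee ∥ c7.
Outer hash (tag): sum = 47+217+20+238+199 = 721; mod 256 = 209 → d1.

d1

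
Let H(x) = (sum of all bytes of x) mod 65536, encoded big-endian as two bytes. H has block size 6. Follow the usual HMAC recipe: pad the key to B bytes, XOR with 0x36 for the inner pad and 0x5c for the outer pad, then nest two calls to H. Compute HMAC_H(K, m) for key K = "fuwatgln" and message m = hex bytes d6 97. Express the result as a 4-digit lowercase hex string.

Key "fuwatgln" = 66 75 77 61 74 67 6c 6e is 8 bytes > B = 6, so hash it first: H(key) = 03 68, then zero-pad to 6 bytes: K' = 03 68 00 00 00 00.
K' ⊕ ipad = 35 5e 36 36 36 36.  K' ⊕ opad = 5f 34 5c 5c 5c 5c.
Inner input = (K'⊕ipad) ∥ m = 35 5e 36 36 36 36 ∥ d6 97.
Inner hash: sum = 53+94+54+54+54+54+214+151 = 728 → 02 d8.
Outer input = (K'⊕opad) ∥ inner = 5f 34 5c 5c 5c 5c ∥ 02 d8.
Outer hash (tag): sum = 95+52+92+92+92+92+2+216 = 733 → 02 dd.

02dd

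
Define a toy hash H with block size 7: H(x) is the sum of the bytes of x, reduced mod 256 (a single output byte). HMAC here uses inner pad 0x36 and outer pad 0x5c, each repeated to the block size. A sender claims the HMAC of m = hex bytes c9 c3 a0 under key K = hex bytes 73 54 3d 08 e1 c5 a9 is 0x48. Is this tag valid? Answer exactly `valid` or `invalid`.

invalid

Key hex bytes 73 54 3d 08 e1 c5 a9 is exactly B = 7 bytes: K' = 73 54 3d 08 e1 c5 a9.
K' ⊕ ipad = 45 62 0b 3e d7 f3 9f; K' ⊕ opad = 2f 08 61 54 bd 99 f5.
Inner hash: sum = 69+98+11+62+215+243+159+201+195+160 = 1413; mod 256 = 133 → 85.
Outer hash (recomputed tag): sum = 47+8+97+84+189+153+245+133 = 956; mod 256 = 188 → bc.
Recomputed tag = bc; claimed = 48 → mismatch.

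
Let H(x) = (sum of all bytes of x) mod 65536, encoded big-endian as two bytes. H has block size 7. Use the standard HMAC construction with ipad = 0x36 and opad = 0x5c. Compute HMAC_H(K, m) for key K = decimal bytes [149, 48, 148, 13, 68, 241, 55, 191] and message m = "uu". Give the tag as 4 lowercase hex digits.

03ce

Key decimal bytes [149, 48, 148, 13, 68, 241, 55, 191] = 95 30 94 0d 44 f1 37 bf is 8 bytes > B = 7, so hash it first: H(key) = 03 91, then zero-pad to 7 bytes: K' = 03 91 00 00 00 00 00.
K' ⊕ ipad = 35 a7 36 36 36 36 36.  K' ⊕ opad = 5f cd 5c 5c 5c 5c 5c.
Inner input = (K'⊕ipad) ∥ m = 35 a7 36 36 36 36 36 ∥ 75 75.
Inner hash: sum = 53+167+54+54+54+54+54+117+117 = 724 → 02 d4.
Outer input = (K'⊕opad) ∥ inner = 5f cd 5c 5c 5c 5c 5c ∥ 02 d4.
Outer hash (tag): sum = 95+205+92+92+92+92+92+2+212 = 974 → 03 ce.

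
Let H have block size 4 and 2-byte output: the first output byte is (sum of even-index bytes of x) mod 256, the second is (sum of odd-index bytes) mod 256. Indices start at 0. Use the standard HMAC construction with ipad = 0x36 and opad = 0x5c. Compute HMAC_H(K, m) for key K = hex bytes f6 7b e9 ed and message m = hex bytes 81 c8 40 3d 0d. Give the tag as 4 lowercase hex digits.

Key hex bytes f6 7b e9 ed is exactly B = 4 bytes: K' = f6 7b e9 ed.
K' ⊕ ipad = c0 4d df db.  K' ⊕ opad = aa 27 b5 b1.
Inner input = (K'⊕ipad) ∥ m = c0 4d df db ∥ 81 c8 40 3d 0d.
Inner hash: even-index sum = 621 mod 256 = 109; odd-index sum = 557 mod 256 = 45 → 6d 2d.
Outer input = (K'⊕opad) ∥ inner = aa 27 b5 b1 ∥ 6d 2d.
Outer hash (tag): even-index sum = 460 mod 256 = 204; odd-index sum = 261 mod 256 = 5 → cc 05.

cc05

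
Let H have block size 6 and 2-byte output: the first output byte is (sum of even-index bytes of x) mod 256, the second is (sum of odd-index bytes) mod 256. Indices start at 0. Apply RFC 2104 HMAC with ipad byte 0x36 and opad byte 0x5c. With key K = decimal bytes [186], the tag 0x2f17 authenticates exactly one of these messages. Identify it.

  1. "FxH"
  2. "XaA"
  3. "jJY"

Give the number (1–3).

2

Key decimal bytes [186] = ba is 1 byte ≤ B = 6; zero-pad to 6 bytes: K' = ba 00 00 00 00 00.
K' ⊕ ipad = 8c 36 36 36 36 36; K' ⊕ opad = e6 5c 5c 5c 5c 5c.
m1: inner = H(8c 36 36 36 36 36 46 78 48) = 86 1a; tag = H(e6 5c 5c 5c 5c 5c 86 1a) = 242e
m2: inner = H(8c 36 36 36 36 36 58 61 41) = 91 03; tag = H(e6 5c 5c 5c 5c 5c 91 03) = 2f17 ← matches
m3: inner = H(8c 36 36 36 36 36 6a 4a 59) = bb ec; tag = H(e6 5c 5c 5c 5c 5c bb ec) = 5900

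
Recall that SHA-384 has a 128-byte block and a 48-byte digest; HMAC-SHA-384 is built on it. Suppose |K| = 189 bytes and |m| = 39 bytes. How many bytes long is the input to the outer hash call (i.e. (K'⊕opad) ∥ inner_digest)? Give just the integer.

176

Key is 189 > 128 bytes, so it is hashed to 48 bytes then zero-padded to 128: |K'| = 128.
Outer input = (K'⊕opad) ∥ H(inner) → 128 + 48 = 176 bytes.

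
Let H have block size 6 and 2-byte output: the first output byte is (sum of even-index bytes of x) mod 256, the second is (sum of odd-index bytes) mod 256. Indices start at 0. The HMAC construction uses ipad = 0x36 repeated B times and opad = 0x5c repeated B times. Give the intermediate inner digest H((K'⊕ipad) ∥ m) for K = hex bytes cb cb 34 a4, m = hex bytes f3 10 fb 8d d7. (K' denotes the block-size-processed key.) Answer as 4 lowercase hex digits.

Key hex bytes cb cb 34 a4 is 4 bytes ≤ B = 6; zero-pad to 6 bytes: K' = cb cb 34 a4 00 00.
K' ⊕ ipad = fd fd 02 92 36 36.
Inner input = fd fd 02 92 36 36 ∥ f3 10 fb 8d d7.
Inner hash: even-index sum = 1018 mod 256 = 250; odd-index sum = 610 mod 256 = 98 → fa 62.

fa62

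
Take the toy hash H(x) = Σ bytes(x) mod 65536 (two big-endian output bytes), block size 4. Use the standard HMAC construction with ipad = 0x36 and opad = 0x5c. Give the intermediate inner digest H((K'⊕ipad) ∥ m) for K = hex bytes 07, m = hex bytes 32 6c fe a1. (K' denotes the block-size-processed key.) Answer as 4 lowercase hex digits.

Key hex bytes 07 is 1 byte ≤ B = 4; zero-pad to 4 bytes: K' = 07 00 00 00.
K' ⊕ ipad = 31 36 36 36.
Inner input = 31 36 36 36 ∥ 32 6c fe a1.
Inner hash: sum = 49+54+54+54+50+108+254+161 = 784 → 03 10.

0310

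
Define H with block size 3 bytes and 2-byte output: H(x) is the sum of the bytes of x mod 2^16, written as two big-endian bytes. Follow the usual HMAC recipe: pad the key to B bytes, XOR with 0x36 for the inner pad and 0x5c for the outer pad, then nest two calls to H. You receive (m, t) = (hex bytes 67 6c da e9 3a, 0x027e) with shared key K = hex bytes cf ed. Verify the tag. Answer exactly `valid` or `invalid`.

Key hex bytes cf ed is 2 bytes ≤ B = 3; zero-pad to 3 bytes: K' = cf ed 00.
K' ⊕ ipad = f9 db 36; K' ⊕ opad = 93 b1 5c.
Inner hash: sum = 249+219+54+103+108+218+233+58 = 1242 → 04 da.
Outer hash (recomputed tag): sum = 147+177+92+4+218 = 638 → 02 7e.
Recomputed tag = 027e; claimed = 027e → match.

valid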